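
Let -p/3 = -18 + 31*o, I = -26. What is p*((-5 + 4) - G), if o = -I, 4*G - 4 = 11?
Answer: 11229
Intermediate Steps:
G = 15/4 (G = 1 + (¼)*11 = 1 + 11/4 = 15/4 ≈ 3.7500)
o = 26 (o = -1*(-26) = 26)
p = -2364 (p = -3*(-18 + 31*26) = -3*(-18 + 806) = -3*788 = -2364)
p*((-5 + 4) - G) = -2364*((-5 + 4) - 1*15/4) = -2364*(-1 - 15/4) = -2364*(-19/4) = 11229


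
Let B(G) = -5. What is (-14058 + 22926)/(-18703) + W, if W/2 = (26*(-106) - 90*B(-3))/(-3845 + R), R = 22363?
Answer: -125237930/173171077 ≈ -0.72320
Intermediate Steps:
W = -2306/9259 (W = 2*((26*(-106) - 90*(-5))/(-3845 + 22363)) = 2*((-2756 + 450)/18518) = 2*(-2306*1/18518) = 2*(-1153/9259) = -2306/9259 ≈ -0.24905)
(-14058 + 22926)/(-18703) + W = (-14058 + 22926)/(-18703) - 2306/9259 = 8868*(-1/18703) - 2306/9259 = -8868/18703 - 2306/9259 = -125237930/173171077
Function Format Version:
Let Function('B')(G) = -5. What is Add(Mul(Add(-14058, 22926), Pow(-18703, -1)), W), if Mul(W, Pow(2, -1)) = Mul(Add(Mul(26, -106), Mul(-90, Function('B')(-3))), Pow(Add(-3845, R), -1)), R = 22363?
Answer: Rational(-125237930, 173171077) ≈ -0.72320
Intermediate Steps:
W = Rational(-2306, 9259) (W = Mul(2, Mul(Add(Mul(26, -106), Mul(-90, -5)), Pow(Add(-3845, 22363), -1))) = Mul(2, Mul(Add(-2756, 450), Pow(18518, -1))) = Mul(2, Mul(-2306, Rational(1, 18518))) = Mul(2, Rational(-1153, 9259)) = Rational(-2306, 9259) ≈ -0.24905)
Add(Mul(Add(-14058, 22926), Pow(-18703, -1)), W) = Add(Mul(Add(-14058, 22926), Pow(-18703, -1)), Rational(-2306, 9259)) = Add(Mul(8868, Rational(-1, 18703)), Rational(-2306, 9259)) = Add(Rational(-8868, 18703), Rational(-2306, 9259)) = Rational(-125237930, 173171077)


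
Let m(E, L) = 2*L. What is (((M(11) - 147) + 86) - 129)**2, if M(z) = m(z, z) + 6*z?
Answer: 10404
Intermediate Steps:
M(z) = 8*z (M(z) = 2*z + 6*z = 8*z)
(((M(11) - 147) + 86) - 129)**2 = (((8*11 - 147) + 86) - 129)**2 = (((88 - 147) + 86) - 129)**2 = ((-59 + 86) - 129)**2 = (27 - 129)**2 = (-102)**2 = 10404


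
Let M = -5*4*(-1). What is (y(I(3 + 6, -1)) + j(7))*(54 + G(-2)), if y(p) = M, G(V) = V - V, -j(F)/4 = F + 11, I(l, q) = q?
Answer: -2808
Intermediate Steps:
j(F) = -44 - 4*F (j(F) = -4*(F + 11) = -4*(11 + F) = -44 - 4*F)
G(V) = 0
M = 20 (M = -20*(-1) = 20)
y(p) = 20
(y(I(3 + 6, -1)) + j(7))*(54 + G(-2)) = (20 + (-44 - 4*7))*(54 + 0) = (20 + (-44 - 28))*54 = (20 - 72)*54 = -52*54 = -2808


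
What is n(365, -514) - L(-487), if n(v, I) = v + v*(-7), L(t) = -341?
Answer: -1849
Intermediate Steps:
n(v, I) = -6*v (n(v, I) = v - 7*v = -6*v)
n(365, -514) - L(-487) = -6*365 - 1*(-341) = -2190 + 341 = -1849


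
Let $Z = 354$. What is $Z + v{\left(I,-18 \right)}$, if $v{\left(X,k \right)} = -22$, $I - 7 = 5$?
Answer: $332$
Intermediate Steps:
$I = 12$ ($I = 7 + 5 = 12$)
$Z + v{\left(I,-18 \right)} = 354 - 22 = 332$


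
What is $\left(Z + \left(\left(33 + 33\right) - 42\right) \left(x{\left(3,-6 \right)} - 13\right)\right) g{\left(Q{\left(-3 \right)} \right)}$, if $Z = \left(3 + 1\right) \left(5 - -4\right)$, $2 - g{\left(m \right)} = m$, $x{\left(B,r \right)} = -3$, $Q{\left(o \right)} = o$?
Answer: $-1740$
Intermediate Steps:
$g{\left(m \right)} = 2 - m$
$Z = 36$ ($Z = 4 \left(5 + 4\right) = 4 \cdot 9 = 36$)
$\left(Z + \left(\left(33 + 33\right) - 42\right) \left(x{\left(3,-6 \right)} - 13\right)\right) g{\left(Q{\left(-3 \right)} \right)} = \left(36 + \left(\left(33 + 33\right) - 42\right) \left(-3 - 13\right)\right) \left(2 - -3\right) = \left(36 + \left(66 - 42\right) \left(-16\right)\right) \left(2 + 3\right) = \left(36 + 24 \left(-16\right)\right) 5 = \left(36 - 384\right) 5 = \left(-348\right) 5 = -1740$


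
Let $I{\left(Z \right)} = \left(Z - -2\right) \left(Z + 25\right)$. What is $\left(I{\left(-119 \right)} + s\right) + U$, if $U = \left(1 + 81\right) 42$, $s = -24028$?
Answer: $-9586$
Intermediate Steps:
$I{\left(Z \right)} = \left(2 + Z\right) \left(25 + Z\right)$ ($I{\left(Z \right)} = \left(Z + 2\right) \left(25 + Z\right) = \left(2 + Z\right) \left(25 + Z\right)$)
$U = 3444$ ($U = 82 \cdot 42 = 3444$)
$\left(I{\left(-119 \right)} + s\right) + U = \left(\left(50 + \left(-119\right)^{2} + 27 \left(-119\right)\right) - 24028\right) + 3444 = \left(\left(50 + 14161 - 3213\right) - 24028\right) + 3444 = \left(10998 - 24028\right) + 3444 = -13030 + 3444 = -9586$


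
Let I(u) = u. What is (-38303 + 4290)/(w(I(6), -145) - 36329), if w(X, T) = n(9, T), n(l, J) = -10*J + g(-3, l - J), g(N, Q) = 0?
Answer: 34013/34879 ≈ 0.97517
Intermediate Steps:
n(l, J) = -10*J (n(l, J) = -10*J + 0 = -10*J)
w(X, T) = -10*T
(-38303 + 4290)/(w(I(6), -145) - 36329) = (-38303 + 4290)/(-10*(-145) - 36329) = -34013/(1450 - 36329) = -34013/(-34879) = -34013*(-1/34879) = 34013/34879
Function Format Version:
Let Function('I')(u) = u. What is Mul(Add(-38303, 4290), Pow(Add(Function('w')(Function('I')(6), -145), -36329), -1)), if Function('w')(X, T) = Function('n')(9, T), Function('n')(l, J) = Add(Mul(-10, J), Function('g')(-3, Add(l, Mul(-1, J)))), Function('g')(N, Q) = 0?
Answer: Rational(34013, 34879) ≈ 0.97517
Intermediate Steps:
Function('n')(l, J) = Mul(-10, J) (Function('n')(l, J) = Add(Mul(-10, J), 0) = Mul(-10, J))
Function('w')(X, T) = Mul(-10, T)
Mul(Add(-38303, 4290), Pow(Add(Function('w')(Function('I')(6), -145), -36329), -1)) = Mul(Add(-38303, 4290), Pow(Add(Mul(-10, -145), -36329), -1)) = Mul(-34013, Pow(Add(1450, -36329), -1)) = Mul(-34013, Pow(-34879, -1)) = Mul(-34013, Rational(-1, 34879)) = Rational(34013, 34879)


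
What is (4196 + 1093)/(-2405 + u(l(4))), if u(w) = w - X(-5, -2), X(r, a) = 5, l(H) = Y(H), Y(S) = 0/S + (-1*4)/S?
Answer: -5289/2411 ≈ -2.1937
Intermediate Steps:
Y(S) = -4/S (Y(S) = 0 - 4/S = -4/S)
l(H) = -4/H
u(w) = -5 + w (u(w) = w - 1*5 = w - 5 = -5 + w)
(4196 + 1093)/(-2405 + u(l(4))) = (4196 + 1093)/(-2405 + (-5 - 4/4)) = 5289/(-2405 + (-5 - 4*1/4)) = 5289/(-2405 + (-5 - 1)) = 5289/(-2405 - 6) = 5289/(-2411) = 5289*(-1/2411) = -5289/2411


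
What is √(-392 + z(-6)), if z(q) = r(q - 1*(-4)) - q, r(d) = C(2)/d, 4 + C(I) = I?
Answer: I*√385 ≈ 19.621*I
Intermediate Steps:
C(I) = -4 + I
r(d) = -2/d (r(d) = (-4 + 2)/d = -2/d)
z(q) = -q - 2/(4 + q) (z(q) = -2/(q - 1*(-4)) - q = -2/(q + 4) - q = -2/(4 + q) - q = -q - 2/(4 + q))
√(-392 + z(-6)) = √(-392 + (-2 - 1*(-6)*(4 - 6))/(4 - 6)) = √(-392 + (-2 - 1*(-6)*(-2))/(-2)) = √(-392 - (-2 - 12)/2) = √(-392 - ½*(-14)) = √(-392 + 7) = √(-385) = I*√385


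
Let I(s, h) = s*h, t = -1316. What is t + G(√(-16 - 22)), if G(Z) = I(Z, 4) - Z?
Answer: -1316 + 3*I*√38 ≈ -1316.0 + 18.493*I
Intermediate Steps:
I(s, h) = h*s
G(Z) = 3*Z (G(Z) = 4*Z - Z = 3*Z)
t + G(√(-16 - 22)) = -1316 + 3*√(-16 - 22) = -1316 + 3*√(-38) = -1316 + 3*(I*√38) = -1316 + 3*I*√38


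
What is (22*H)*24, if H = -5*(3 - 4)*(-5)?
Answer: -13200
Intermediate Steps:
H = -25 (H = -(-5)*(-5) = -5*5 = -25)
(22*H)*24 = (22*(-25))*24 = -550*24 = -13200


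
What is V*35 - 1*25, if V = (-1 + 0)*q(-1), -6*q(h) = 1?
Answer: -115/6 ≈ -19.167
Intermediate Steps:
q(h) = -⅙ (q(h) = -⅙*1 = -⅙)
V = ⅙ (V = (-1 + 0)*(-⅙) = -1*(-⅙) = ⅙ ≈ 0.16667)
V*35 - 1*25 = (⅙)*35 - 1*25 = 35/6 - 25 = -115/6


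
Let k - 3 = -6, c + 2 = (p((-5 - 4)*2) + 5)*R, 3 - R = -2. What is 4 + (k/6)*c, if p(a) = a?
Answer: 75/2 ≈ 37.500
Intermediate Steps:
R = 5 (R = 3 - 1*(-2) = 3 + 2 = 5)
c = -67 (c = -2 + ((-5 - 4)*2 + 5)*5 = -2 + (-9*2 + 5)*5 = -2 + (-18 + 5)*5 = -2 - 13*5 = -2 - 65 = -67)
k = -3 (k = 3 - 6 = -3)
4 + (k/6)*c = 4 - 3/6*(-67) = 4 - 3*1/6*(-67) = 4 - 1/2*(-67) = 4 + 67/2 = 75/2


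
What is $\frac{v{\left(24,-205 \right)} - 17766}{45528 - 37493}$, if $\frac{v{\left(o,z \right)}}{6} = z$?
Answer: $- \frac{18996}{8035} \approx -2.3642$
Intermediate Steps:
$v{\left(o,z \right)} = 6 z$
$\frac{v{\left(24,-205 \right)} - 17766}{45528 - 37493} = \frac{6 \left(-205\right) - 17766}{45528 - 37493} = \frac{-1230 - 17766}{8035} = \left(-18996\right) \frac{1}{8035} = - \frac{18996}{8035}$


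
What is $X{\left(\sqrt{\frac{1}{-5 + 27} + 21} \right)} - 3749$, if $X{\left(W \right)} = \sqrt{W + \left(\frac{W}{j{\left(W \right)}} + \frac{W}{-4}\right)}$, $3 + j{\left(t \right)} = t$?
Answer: $-3749 + \frac{22^{\frac{3}{4}} \sqrt[4]{463} \sqrt{-110 + 3 \sqrt{10186}}}{44 \sqrt{-66 + \sqrt{10186}}} \approx -3746.5$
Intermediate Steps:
$j{\left(t \right)} = -3 + t$
$X{\left(W \right)} = \sqrt{\frac{3 W}{4} + \frac{W}{-3 + W}}$ ($X{\left(W \right)} = \sqrt{W + \left(\frac{W}{-3 + W} + \frac{W}{-4}\right)} = \sqrt{W + \left(\frac{W}{-3 + W} + W \left(- \frac{1}{4}\right)\right)} = \sqrt{W - \left(\frac{W}{4} - \frac{W}{-3 + W}\right)} = \sqrt{\frac{3 W}{4} + \frac{W}{-3 + W}}$)
$X{\left(\sqrt{\frac{1}{-5 + 27} + 21} \right)} - 3749 = \frac{\sqrt{\frac{\sqrt{\frac{1}{-5 + 27} + 21} \left(-5 + 3 \sqrt{\frac{1}{-5 + 27} + 21}\right)}{-3 + \sqrt{\frac{1}{-5 + 27} + 21}}}}{2} - 3749 = \frac{\sqrt{\frac{\sqrt{\frac{1}{22} + 21} \left(-5 + 3 \sqrt{\frac{1}{22} + 21}\right)}{-3 + \sqrt{\frac{1}{22} + 21}}}}{2} - 3749 = \frac{\sqrt{\frac{\sqrt{\frac{463}{22}} \left(-5 + 3 \sqrt{\frac{463}{22}}\right)}{-3 + \sqrt{\frac{463}{22}}}}}{2} - 3749 = \frac{\sqrt{\frac{\frac{\sqrt{10186}}{22} \left(-5 + 3 \frac{\sqrt{10186}}{22}\right)}{-3 + \frac{\sqrt{10186}}{22}}}}{2} - 3749 = \frac{\sqrt{\frac{\frac{\sqrt{10186}}{22} \left(-5 + \frac{3 \sqrt{10186}}{22}\right)}{-3 + \frac{\sqrt{10186}}{22}}}}{2} - 3749 = \frac{\sqrt{\frac{\sqrt{10186} \left(-5 + \frac{3 \sqrt{10186}}{22}\right)}{22 \left(-3 + \frac{\sqrt{10186}}{22}\right)}}}{2} - 3749 = \frac{\frac{1}{22} \cdot 22^{\frac{3}{4}} \sqrt[4]{463} \sqrt{-5 + \frac{3 \sqrt{10186}}{22}} \frac{1}{\sqrt{-3 + \frac{\sqrt{10186}}{22}}}}{2} - 3749 = \frac{22^{\frac{3}{4}} \sqrt[4]{463} \sqrt{-5 + \frac{3 \sqrt{10186}}{22}}}{44 \sqrt{-3 + \frac{\sqrt{10186}}{22}}} - 3749 = -3749 + \frac{22^{\frac{3}{4}} \sqrt[4]{463} \sqrt{-5 + \frac{3 \sqrt{10186}}{22}}}{44 \sqrt{-3 + \frac{\sqrt{10186}}{22}}}$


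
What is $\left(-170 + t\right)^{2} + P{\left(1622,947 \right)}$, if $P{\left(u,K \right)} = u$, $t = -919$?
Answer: $1187543$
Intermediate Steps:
$\left(-170 + t\right)^{2} + P{\left(1622,947 \right)} = \left(-170 - 919\right)^{2} + 1622 = \left(-1089\right)^{2} + 1622 = 1185921 + 1622 = 1187543$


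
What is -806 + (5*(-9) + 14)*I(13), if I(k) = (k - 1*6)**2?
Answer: -2325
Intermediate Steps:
I(k) = (-6 + k)**2 (I(k) = (k - 6)**2 = (-6 + k)**2)
-806 + (5*(-9) + 14)*I(13) = -806 + (5*(-9) + 14)*(-6 + 13)**2 = -806 + (-45 + 14)*7**2 = -806 - 31*49 = -806 - 1519 = -2325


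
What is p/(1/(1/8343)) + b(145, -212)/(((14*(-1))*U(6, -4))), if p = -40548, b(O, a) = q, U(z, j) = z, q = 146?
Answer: -256895/38934 ≈ -6.5982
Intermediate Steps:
b(O, a) = 146
p/(1/(1/8343)) + b(145, -212)/(((14*(-1))*U(6, -4))) = -40548/8343 + 146/(((14*(-1))*6)) = -40548/(1/(1/8343)) + 146/((-14*6)) = -40548/8343 + 146/(-84) = -40548*1/8343 + 146*(-1/84) = -13516/2781 - 73/42 = -256895/38934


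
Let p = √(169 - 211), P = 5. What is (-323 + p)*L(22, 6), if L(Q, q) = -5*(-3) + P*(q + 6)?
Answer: -24225 + 75*I*√42 ≈ -24225.0 + 486.06*I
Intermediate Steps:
p = I*√42 (p = √(-42) = I*√42 ≈ 6.4807*I)
L(Q, q) = 45 + 5*q (L(Q, q) = -5*(-3) + 5*(q + 6) = 15 + 5*(6 + q) = 15 + (30 + 5*q) = 45 + 5*q)
(-323 + p)*L(22, 6) = (-323 + I*√42)*(45 + 5*6) = (-323 + I*√42)*(45 + 30) = (-323 + I*√42)*75 = -24225 + 75*I*√42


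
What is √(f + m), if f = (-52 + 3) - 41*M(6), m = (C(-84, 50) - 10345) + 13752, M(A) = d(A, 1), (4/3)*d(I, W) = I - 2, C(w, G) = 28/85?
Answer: √23375255/85 ≈ 56.880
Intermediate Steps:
C(w, G) = 28/85 (C(w, G) = 28*(1/85) = 28/85)
d(I, W) = -3/2 + 3*I/4 (d(I, W) = 3*(I - 2)/4 = 3*(-2 + I)/4 = -3/2 + 3*I/4)
M(A) = -3/2 + 3*A/4
m = 289623/85 (m = (28/85 - 10345) + 13752 = -879297/85 + 13752 = 289623/85 ≈ 3407.3)
f = -172 (f = (-52 + 3) - 41*(-3/2 + (¾)*6) = -49 - 41*(-3/2 + 9/2) = -49 - 41*3 = -49 - 123 = -172)
√(f + m) = √(-172 + 289623/85) = √(275003/85) = √23375255/85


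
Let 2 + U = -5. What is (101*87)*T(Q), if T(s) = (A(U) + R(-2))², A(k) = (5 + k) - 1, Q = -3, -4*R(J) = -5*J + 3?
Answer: 5491875/16 ≈ 3.4324e+5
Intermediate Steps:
U = -7 (U = -2 - 5 = -7)
R(J) = -¾ + 5*J/4 (R(J) = -(-5*J + 3)/4 = -(3 - 5*J)/4 = -¾ + 5*J/4)
A(k) = 4 + k
T(s) = 625/16 (T(s) = ((4 - 7) + (-¾ + (5/4)*(-2)))² = (-3 + (-¾ - 5/2))² = (-3 - 13/4)² = (-25/4)² = 625/16)
(101*87)*T(Q) = (101*87)*(625/16) = 8787*(625/16) = 5491875/16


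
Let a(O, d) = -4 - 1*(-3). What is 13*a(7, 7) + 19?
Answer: 6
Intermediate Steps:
a(O, d) = -1 (a(O, d) = -4 + 3 = -1)
13*a(7, 7) + 19 = 13*(-1) + 19 = -13 + 19 = 6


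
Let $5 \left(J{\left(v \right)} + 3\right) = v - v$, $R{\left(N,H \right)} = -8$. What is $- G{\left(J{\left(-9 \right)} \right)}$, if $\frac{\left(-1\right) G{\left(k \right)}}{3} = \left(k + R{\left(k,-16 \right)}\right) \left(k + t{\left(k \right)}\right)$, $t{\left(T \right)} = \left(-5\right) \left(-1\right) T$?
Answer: $594$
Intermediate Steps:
$J{\left(v \right)} = -3$ ($J{\left(v \right)} = -3 + \frac{v - v}{5} = -3 + \frac{1}{5} \cdot 0 = -3 + 0 = -3$)
$t{\left(T \right)} = 5 T$
$G{\left(k \right)} = - 18 k \left(-8 + k\right)$ ($G{\left(k \right)} = - 3 \left(k - 8\right) \left(k + 5 k\right) = - 3 \left(-8 + k\right) 6 k = - 3 \cdot 6 k \left(-8 + k\right) = - 18 k \left(-8 + k\right)$)
$- G{\left(J{\left(-9 \right)} \right)} = - 18 \left(-3\right) \left(8 - -3\right) = - 18 \left(-3\right) \left(8 + 3\right) = - 18 \left(-3\right) 11 = \left(-1\right) \left(-594\right) = 594$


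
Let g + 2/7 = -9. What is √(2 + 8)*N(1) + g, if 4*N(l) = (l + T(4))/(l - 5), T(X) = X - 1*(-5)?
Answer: -65/7 - 5*√10/8 ≈ -11.262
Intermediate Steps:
g = -65/7 (g = -2/7 - 9 = -65/7 ≈ -9.2857)
T(X) = 5 + X (T(X) = X + 5 = 5 + X)
N(l) = (9 + l)/(4*(-5 + l)) (N(l) = ((l + (5 + 4))/(l - 5))/4 = ((l + 9)/(-5 + l))/4 = ((9 + l)/(-5 + l))/4 = (9 + l)/(4*(-5 + l)))
√(2 + 8)*N(1) + g = √(2 + 8)*((9 + 1)/(4*(-5 + 1))) - 65/7 = √10*((¼)*10/(-4)) - 65/7 = √10*((¼)*(-¼)*10) - 65/7 = √10*(-5/8) - 65/7 = -5*√10/8 - 65/7 = -65/7 - 5*√10/8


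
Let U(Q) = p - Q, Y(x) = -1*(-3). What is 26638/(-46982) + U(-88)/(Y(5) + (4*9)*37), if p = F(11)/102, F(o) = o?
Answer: -1602534613/3198769470 ≈ -0.50098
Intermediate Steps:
Y(x) = 3
p = 11/102 ≈ 0.10784
U(Q) = 11/102 - Q
26638/(-46982) + U(-88)/(Y(5) + (4*9)*37) = 26638/(-46982) + (11/102 - 1*(-88))/(3 + (4*9)*37) = 26638*(-1/46982) + (11/102 + 88)/(3 + 36*37) = -13319/23491 + 8987/(102*(3 + 1332)) = -13319/23491 + (8987/102)/1335 = -13319/23491 + (8987/102)*(1/1335) = -13319/23491 + 8987/136170 = -1602534613/3198769470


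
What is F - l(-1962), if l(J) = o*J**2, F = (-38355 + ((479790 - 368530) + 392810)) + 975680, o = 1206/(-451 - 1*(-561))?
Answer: -2241938007/55 ≈ -4.0762e+7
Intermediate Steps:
o = 603/55 (o = 1206/(-451 + 561) = 1206/110 = 1206*(1/110) = 603/55 ≈ 10.964)
F = 1441395 (F = (-38355 + (111260 + 392810)) + 975680 = (-38355 + 504070) + 975680 = 465715 + 975680 = 1441395)
l(J) = 603*J**2/55
F - l(-1962) = 1441395 - 603*(-1962)**2/55 = 1441395 - 603*3849444/55 = 1441395 - 1*2321214732/55 = 1441395 - 2321214732/55 = -2241938007/55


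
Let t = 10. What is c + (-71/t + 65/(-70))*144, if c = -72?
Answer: -42984/35 ≈ -1228.1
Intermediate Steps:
c + (-71/t + 65/(-70))*144 = -72 + (-71/10 + 65/(-70))*144 = -72 + (-71*⅒ + 65*(-1/70))*144 = -72 + (-71/10 - 13/14)*144 = -72 - 281/35*144 = -72 - 40464/35 = -42984/35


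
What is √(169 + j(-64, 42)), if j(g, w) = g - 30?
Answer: 5*√3 ≈ 8.6602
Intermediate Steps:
j(g, w) = -30 + g
√(169 + j(-64, 42)) = √(169 + (-30 - 64)) = √(169 - 94) = √75 = 5*√3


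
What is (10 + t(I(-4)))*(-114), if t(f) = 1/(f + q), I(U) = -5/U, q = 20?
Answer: -97356/85 ≈ -1145.4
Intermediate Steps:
t(f) = 1/(20 + f) (t(f) = 1/(f + 20) = 1/(20 + f))
(10 + t(I(-4)))*(-114) = (10 + 1/(20 - 5/(-4)))*(-114) = (10 + 1/(20 - 5*(-¼)))*(-114) = (10 + 1/(20 + 5/4))*(-114) = (10 + 1/(85/4))*(-114) = (10 + 4/85)*(-114) = (854/85)*(-114) = -97356/85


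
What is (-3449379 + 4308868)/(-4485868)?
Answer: -18287/95444 ≈ -0.19160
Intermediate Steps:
(-3449379 + 4308868)/(-4485868) = 859489*(-1/4485868) = -18287/95444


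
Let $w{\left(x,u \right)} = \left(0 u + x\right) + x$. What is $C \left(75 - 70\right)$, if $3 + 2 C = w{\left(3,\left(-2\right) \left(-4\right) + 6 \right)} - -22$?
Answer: $\frac{125}{2} \approx 62.5$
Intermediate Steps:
$w{\left(x,u \right)} = 2 x$ ($w{\left(x,u \right)} = \left(0 + x\right) + x = x + x = 2 x$)
$C = \frac{25}{2}$ ($C = - \frac{3}{2} + \frac{2 \cdot 3 - -22}{2} = - \frac{3}{2} + \frac{6 + 22}{2} = - \frac{3}{2} + \frac{1}{2} \cdot 28 = - \frac{3}{2} + 14 = \frac{25}{2} \approx 12.5$)
$C \left(75 - 70\right) = \frac{25 \left(75 - 70\right)}{2} = \frac{25}{2} \cdot 5 = \frac{125}{2}$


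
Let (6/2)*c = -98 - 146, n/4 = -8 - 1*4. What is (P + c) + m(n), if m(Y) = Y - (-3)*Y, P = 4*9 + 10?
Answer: -682/3 ≈ -227.33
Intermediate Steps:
P = 46 (P = 36 + 10 = 46)
n = -48 (n = 4*(-8 - 1*4) = 4*(-8 - 4) = 4*(-12) = -48)
c = -244/3 (c = (-98 - 146)/3 = (⅓)*(-244) = -244/3 ≈ -81.333)
m(Y) = 4*Y (m(Y) = Y + 3*Y = 4*Y)
(P + c) + m(n) = (46 - 244/3) + 4*(-48) = -106/3 - 192 = -682/3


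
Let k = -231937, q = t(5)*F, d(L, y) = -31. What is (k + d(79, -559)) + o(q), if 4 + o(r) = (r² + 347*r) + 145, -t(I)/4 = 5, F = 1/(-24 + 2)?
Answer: -28012797/121 ≈ -2.3151e+5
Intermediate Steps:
F = -1/22 (F = 1/(-22) = -1/22 ≈ -0.045455)
t(I) = -20 (t(I) = -4*5 = -20)
q = 10/11 (q = -20*(-1/22) = 10/11 ≈ 0.90909)
o(r) = 141 + r² + 347*r (o(r) = -4 + ((r² + 347*r) + 145) = -4 + (145 + r² + 347*r) = 141 + r² + 347*r)
(k + d(79, -559)) + o(q) = (-231937 - 31) + (141 + (10/11)² + 347*(10/11)) = -231968 + (141 + 100/121 + 3470/11) = -231968 + 55331/121 = -28012797/121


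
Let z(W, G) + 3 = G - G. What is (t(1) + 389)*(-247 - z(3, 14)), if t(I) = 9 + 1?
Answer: -97356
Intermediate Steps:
z(W, G) = -3 (z(W, G) = -3 + (G - G) = -3 + 0 = -3)
t(I) = 10
(t(1) + 389)*(-247 - z(3, 14)) = (10 + 389)*(-247 - 1*(-3)) = 399*(-247 + 3) = 399*(-244) = -97356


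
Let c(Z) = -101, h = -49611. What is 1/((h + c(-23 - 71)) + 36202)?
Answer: -1/13510 ≈ -7.4019e-5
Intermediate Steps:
1/((h + c(-23 - 71)) + 36202) = 1/((-49611 - 101) + 36202) = 1/(-49712 + 36202) = 1/(-13510) = -1/13510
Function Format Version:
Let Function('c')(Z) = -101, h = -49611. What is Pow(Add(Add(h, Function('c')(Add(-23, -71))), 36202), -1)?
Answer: Rational(-1, 13510) ≈ -7.4019e-5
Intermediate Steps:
Pow(Add(Add(h, Function('c')(Add(-23, -71))), 36202), -1) = Pow(Add(Add(-49611, -101), 36202), -1) = Pow(Add(-49712, 36202), -1) = Pow(-13510, -1) = Rational(-1, 13510)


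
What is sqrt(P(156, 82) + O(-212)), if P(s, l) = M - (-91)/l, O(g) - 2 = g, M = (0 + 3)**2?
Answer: I*sqrt(1344062)/82 ≈ 14.138*I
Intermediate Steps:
M = 9 (M = 3**2 = 9)
O(g) = 2 + g
P(s, l) = 9 + 91/l (P(s, l) = 9 - (-91)/l = 9 + 91/l)
sqrt(P(156, 82) + O(-212)) = sqrt((9 + 91/82) + (2 - 212)) = sqrt((9 + 91*(1/82)) - 210) = sqrt((9 + 91/82) - 210) = sqrt(829/82 - 210) = sqrt(-16391/82) = I*sqrt(1344062)/82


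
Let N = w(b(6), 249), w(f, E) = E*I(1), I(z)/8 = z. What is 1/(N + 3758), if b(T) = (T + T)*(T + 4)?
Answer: 1/5750 ≈ 0.00017391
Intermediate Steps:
I(z) = 8*z
b(T) = 2*T*(4 + T) (b(T) = (2*T)*(4 + T) = 2*T*(4 + T))
w(f, E) = 8*E (w(f, E) = E*(8*1) = E*8 = 8*E)
N = 1992 (N = 8*249 = 1992)
1/(N + 3758) = 1/(1992 + 3758) = 1/5750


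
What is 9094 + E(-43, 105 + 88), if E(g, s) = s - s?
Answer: 9094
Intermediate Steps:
E(g, s) = 0
9094 + E(-43, 105 + 88) = 9094 + 0 = 9094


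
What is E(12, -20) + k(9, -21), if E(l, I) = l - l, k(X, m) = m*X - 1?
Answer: -190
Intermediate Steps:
k(X, m) = -1 + X*m (k(X, m) = X*m - 1 = -1 + X*m)
E(l, I) = 0
E(12, -20) + k(9, -21) = 0 + (-1 + 9*(-21)) = 0 + (-1 - 189) = 0 - 190 = -190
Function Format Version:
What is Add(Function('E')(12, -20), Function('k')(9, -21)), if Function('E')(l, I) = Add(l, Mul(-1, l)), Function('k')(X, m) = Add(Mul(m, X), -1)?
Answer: -190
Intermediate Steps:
Function('k')(X, m) = Add(-1, Mul(X, m)) (Function('k')(X, m) = Add(Mul(X, m), -1) = Add(-1, Mul(X, m)))
Function('E')(l, I) = 0
Add(Function('E')(12, -20), Function('k')(9, -21)) = Add(0, Add(-1, Mul(9, -21))) = Add(0, Add(-1, -189)) = Add(0, -190) = -190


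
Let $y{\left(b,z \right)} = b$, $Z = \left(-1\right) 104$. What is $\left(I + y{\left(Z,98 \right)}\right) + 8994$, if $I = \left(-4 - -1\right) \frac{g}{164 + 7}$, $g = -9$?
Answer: $\frac{168913}{19} \approx 8890.2$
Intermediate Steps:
$Z = -104$
$I = \frac{3}{19}$ ($I = \left(-4 - -1\right) \left(- \frac{9}{164 + 7}\right) = \left(-4 + 1\right) \left(- \frac{9}{171}\right) = - 3 \left(\left(-9\right) \frac{1}{171}\right) = \left(-3\right) \left(- \frac{1}{19}\right) = \frac{3}{19} \approx 0.15789$)
$\left(I + y{\left(Z,98 \right)}\right) + 8994 = \left(\frac{3}{19} - 104\right) + 8994 = - \frac{1973}{19} + 8994 = \frac{168913}{19}$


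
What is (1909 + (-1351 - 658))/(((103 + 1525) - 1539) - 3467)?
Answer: 50/1689 ≈ 0.029603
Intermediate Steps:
(1909 + (-1351 - 658))/(((103 + 1525) - 1539) - 3467) = (1909 - 2009)/((1628 - 1539) - 3467) = -100/(89 - 3467) = -100/(-3378) = -100*(-1/3378) = 50/1689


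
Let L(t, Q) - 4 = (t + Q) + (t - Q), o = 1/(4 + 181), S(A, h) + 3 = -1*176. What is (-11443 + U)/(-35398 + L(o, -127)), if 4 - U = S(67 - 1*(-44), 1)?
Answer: 520775/1636972 ≈ 0.31813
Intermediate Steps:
S(A, h) = -179 (S(A, h) = -3 - 1*176 = -3 - 176 = -179)
o = 1/185 ≈ 0.0054054
U = 183 (U = 4 - 1*(-179) = 4 + 179 = 183)
L(t, Q) = 4 + 2*t (L(t, Q) = 4 + ((t + Q) + (t - Q)) = 4 + ((Q + t) + (t - Q)) = 4 + 2*t)
(-11443 + U)/(-35398 + L(o, -127)) = (-11443 + 183)/(-35398 + (4 + 2*(1/185))) = -11260/(-35398 + (4 + 2/185)) = -11260/(-35398 + 742/185) = -11260/(-6547888/185) = -11260*(-185/6547888) = 520775/1636972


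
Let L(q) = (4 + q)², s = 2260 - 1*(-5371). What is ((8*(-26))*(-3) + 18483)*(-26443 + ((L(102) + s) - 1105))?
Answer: -165867867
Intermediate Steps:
s = 7631 (s = 2260 + 5371 = 7631)
((8*(-26))*(-3) + 18483)*(-26443 + ((L(102) + s) - 1105)) = ((8*(-26))*(-3) + 18483)*(-26443 + (((4 + 102)² + 7631) - 1105)) = (-208*(-3) + 18483)*(-26443 + ((106² + 7631) - 1105)) = (624 + 18483)*(-26443 + ((11236 + 7631) - 1105)) = 19107*(-26443 + (18867 - 1105)) = 19107*(-26443 + 17762) = 19107*(-8681) = -165867867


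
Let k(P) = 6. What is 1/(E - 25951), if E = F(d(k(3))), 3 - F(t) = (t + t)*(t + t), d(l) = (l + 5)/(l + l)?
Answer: -36/934249 ≈ -3.8534e-5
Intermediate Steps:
d(l) = (5 + l)/(2*l) (d(l) = (5 + l)/((2*l)) = (5 + l)*(1/(2*l)) = (5 + l)/(2*l))
F(t) = 3 - 4*t² (F(t) = 3 - (t + t)*(t + t) = 3 - 2*t*2*t = 3 - 4*t²)
E = -13/36 (E = 3 - 4*(5 + 6)²/144 = 3 - 4*((½)*(⅙)*11)² = 3 - 4*(11/12)² = 3 - 4*121/144 = 3 - 121/36 = -13/36 ≈ -0.36111)
1/(E - 25951) = 1/(-13/36 - 25951) = 1/(-934249/36) = -36/934249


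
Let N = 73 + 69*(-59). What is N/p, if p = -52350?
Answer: 1999/26175 ≈ 0.076371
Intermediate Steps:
N = -3998 (N = 73 - 4071 = -3998)
N/p = -3998/(-52350) = -3998*(-1/52350) = 1999/26175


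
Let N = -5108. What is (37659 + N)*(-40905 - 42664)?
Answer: -2720254519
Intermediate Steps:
(37659 + N)*(-40905 - 42664) = (37659 - 5108)*(-40905 - 42664) = 32551*(-83569) = -2720254519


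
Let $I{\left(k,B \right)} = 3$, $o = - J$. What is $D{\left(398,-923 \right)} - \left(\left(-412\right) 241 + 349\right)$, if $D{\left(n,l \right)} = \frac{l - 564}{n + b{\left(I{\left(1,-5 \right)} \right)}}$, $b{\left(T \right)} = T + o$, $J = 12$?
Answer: $\frac{38487340}{389} \approx 98939.0$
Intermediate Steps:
$o = -12$ ($o = \left(-1\right) 12 = -12$)
$b{\left(T \right)} = -12 + T$ ($b{\left(T \right)} = T - 12 = -12 + T$)
$D{\left(n,l \right)} = \frac{-564 + l}{-9 + n}$ ($D{\left(n,l \right)} = \frac{l - 564}{n + \left(-12 + 3\right)} = \frac{-564 + l}{n - 9} = \frac{-564 + l}{-9 + n}$)
$D{\left(398,-923 \right)} - \left(\left(-412\right) 241 + 349\right) = \frac{-564 - 923}{-9 + 398} - \left(\left(-412\right) 241 + 349\right) = \frac{1}{389} \left(-1487\right) - \left(-99292 + 349\right) = \frac{1}{389} \left(-1487\right) - -98943 = - \frac{1487}{389} + 98943 = \frac{38487340}{389}$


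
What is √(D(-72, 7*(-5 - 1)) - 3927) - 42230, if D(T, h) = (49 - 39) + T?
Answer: -42230 + I*√3989 ≈ -42230.0 + 63.159*I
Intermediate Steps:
D(T, h) = 10 + T
√(D(-72, 7*(-5 - 1)) - 3927) - 42230 = √((10 - 72) - 3927) - 42230 = √(-62 - 3927) - 42230 = √(-3989) - 42230 = I*√3989 - 42230 = -42230 + I*√3989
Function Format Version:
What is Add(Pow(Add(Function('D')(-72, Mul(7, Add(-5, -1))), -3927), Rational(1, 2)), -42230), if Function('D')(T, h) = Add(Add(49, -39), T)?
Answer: Add(-42230, Mul(I, Pow(3989, Rational(1, 2)))) ≈ Add(-42230., Mul(63.159, I))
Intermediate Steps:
Function('D')(T, h) = Add(10, T)
Add(Pow(Add(Function('D')(-72, Mul(7, Add(-5, -1))), -3927), Rational(1, 2)), -42230) = Add(Pow(Add(Add(10, -72), -3927), Rational(1, 2)), -42230) = Add(Pow(Add(-62, -3927), Rational(1, 2)), -42230) = Add(Pow(-3989, Rational(1, 2)), -42230) = Add(Mul(I, Pow(3989, Rational(1, 2))), -42230) = Add(-42230, Mul(I, Pow(3989, Rational(1, 2))))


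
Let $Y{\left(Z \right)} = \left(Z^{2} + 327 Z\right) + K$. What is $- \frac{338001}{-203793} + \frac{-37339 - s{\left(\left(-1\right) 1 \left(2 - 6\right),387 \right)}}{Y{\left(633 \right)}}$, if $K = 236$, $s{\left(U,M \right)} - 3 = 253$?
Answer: $\frac{65938206027}{41296341796} \approx 1.5967$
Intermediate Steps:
$s{\left(U,M \right)} = 256$ ($s{\left(U,M \right)} = 3 + 253 = 256$)
$Y{\left(Z \right)} = 236 + Z^{2} + 327 Z$ ($Y{\left(Z \right)} = \left(Z^{2} + 327 Z\right) + 236 = 236 + Z^{2} + 327 Z$)
$- \frac{338001}{-203793} + \frac{-37339 - s{\left(\left(-1\right) 1 \left(2 - 6\right),387 \right)}}{Y{\left(633 \right)}} = - \frac{338001}{-203793} + \frac{-37339 - 256}{236 + 633^{2} + 327 \cdot 633} = \left(-338001\right) \left(- \frac{1}{203793}\right) + \frac{-37339 - 256}{236 + 400689 + 206991} = \frac{112667}{67931} - \frac{37595}{607916} = \frac{65938206027}{41296341796}$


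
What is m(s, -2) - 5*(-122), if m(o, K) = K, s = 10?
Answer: 608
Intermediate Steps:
m(s, -2) - 5*(-122) = -2 - 5*(-122) = -2 + 610 = 608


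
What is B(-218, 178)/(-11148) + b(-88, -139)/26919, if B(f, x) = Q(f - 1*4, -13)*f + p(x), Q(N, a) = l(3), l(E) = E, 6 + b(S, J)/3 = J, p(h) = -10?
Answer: 361801/8335917 ≈ 0.043403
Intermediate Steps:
b(S, J) = -18 + 3*J
Q(N, a) = 3
B(f, x) = -10 + 3*f (B(f, x) = 3*f - 10 = -10 + 3*f)
B(-218, 178)/(-11148) + b(-88, -139)/26919 = (-10 + 3*(-218))/(-11148) + (-18 + 3*(-139))/26919 = (-10 - 654)*(-1/11148) + (-18 - 417)*(1/26919) = -664*(-1/11148) - 435*1/26919 = 166/2787 - 145/8973 = 361801/8335917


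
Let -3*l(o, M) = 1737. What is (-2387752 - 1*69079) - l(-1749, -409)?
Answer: -2456252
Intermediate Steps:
l(o, M) = -579 (l(o, M) = -1/3*1737 = -579)
(-2387752 - 1*69079) - l(-1749, -409) = (-2387752 - 1*69079) - 1*(-579) = (-2387752 - 69079) + 579 = -2456831 + 579 = -2456252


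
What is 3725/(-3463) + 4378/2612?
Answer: 2715657/4522678 ≈ 0.60045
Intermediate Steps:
3725/(-3463) + 4378/2612 = 3725*(-1/3463) + 4378*(1/2612) = -3725/3463 + 2189/1306 = 2715657/4522678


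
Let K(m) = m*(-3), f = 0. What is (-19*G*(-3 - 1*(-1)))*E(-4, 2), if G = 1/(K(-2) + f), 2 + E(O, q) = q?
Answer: 0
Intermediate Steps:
E(O, q) = -2 + q
K(m) = -3*m
G = 1/6 (G = 1/(-3*(-2) + 0) = 1/(6 + 0) = 1/6 ≈ 0.16667)
(-19*G*(-3 - 1*(-1)))*E(-4, 2) = (-19*(-3 - 1*(-1))/6)*(-2 + 2) = -19*(-3 + 1)/6*0 = -19*(-2)/6*0 = -19*(-1/3)*0 = (19/3)*0 = 0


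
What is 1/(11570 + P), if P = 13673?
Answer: 1/25243 ≈ 3.9615e-5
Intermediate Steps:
1/(11570 + P) = 1/(11570 + 13673) = 1/25243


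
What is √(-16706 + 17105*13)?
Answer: 9*√2539 ≈ 453.50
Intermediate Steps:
√(-16706 + 17105*13) = √(-16706 + 222365) = √205659 = 9*√2539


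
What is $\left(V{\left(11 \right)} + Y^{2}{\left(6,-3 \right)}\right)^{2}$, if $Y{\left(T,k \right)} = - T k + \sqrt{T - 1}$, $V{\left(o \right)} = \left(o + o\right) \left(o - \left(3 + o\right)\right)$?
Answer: $75649 + 18936 \sqrt{5} \approx 1.1799 \cdot 10^{5}$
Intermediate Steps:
$V{\left(o \right)} = - 6 o$ ($V{\left(o \right)} = 2 o \left(-3\right) = - 6 o$)
$Y{\left(T,k \right)} = \sqrt{-1 + T} - T k$ ($Y{\left(T,k \right)} = - T k + \sqrt{-1 + T} = \sqrt{-1 + T} - T k$)
$\left(V{\left(11 \right)} + Y^{2}{\left(6,-3 \right)}\right)^{2} = \left(\left(-6\right) 11 + \left(\sqrt{-1 + 6} - 6 \left(-3\right)\right)^{2}\right)^{2} = \left(-66 + \left(\sqrt{5} + 18\right)^{2}\right)^{2} = \left(-66 + \left(18 + \sqrt{5}\right)^{2}\right)^{2}$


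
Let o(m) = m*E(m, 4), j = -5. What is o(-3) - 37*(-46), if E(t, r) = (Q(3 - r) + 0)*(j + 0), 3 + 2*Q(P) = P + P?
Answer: 3329/2 ≈ 1664.5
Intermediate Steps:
Q(P) = -3/2 + P (Q(P) = -3/2 + (P + P)/2 = -3/2 + (2*P)/2 = -3/2 + P)
E(t, r) = -15/2 + 5*r (E(t, r) = ((-3/2 + (3 - r)) + 0)*(-5 + 0) = ((3/2 - r) + 0)*(-5) = (3/2 - r)*(-5) = -15/2 + 5*r)
o(m) = 25*m/2 (o(m) = m*(-15/2 + 5*4) = m*(-15/2 + 20) = m*(25/2) = 25*m/2)
o(-3) - 37*(-46) = (25/2)*(-3) - 37*(-46) = -75/2 + 1702 = 3329/2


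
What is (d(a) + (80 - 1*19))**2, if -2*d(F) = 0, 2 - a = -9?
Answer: 3721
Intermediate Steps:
a = 11 (a = 2 - 1*(-9) = 2 + 9 = 11)
d(F) = 0 (d(F) = -1/2*0 = 0)
(d(a) + (80 - 1*19))**2 = (0 + (80 - 1*19))**2 = (0 + (80 - 19))**2 = (0 + 61)**2 = 61**2 = 3721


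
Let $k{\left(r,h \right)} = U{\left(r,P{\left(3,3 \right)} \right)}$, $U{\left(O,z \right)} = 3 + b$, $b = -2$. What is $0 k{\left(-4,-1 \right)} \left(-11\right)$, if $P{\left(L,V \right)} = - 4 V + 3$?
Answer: $0$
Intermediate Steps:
$P{\left(L,V \right)} = 3 - 4 V$
$U{\left(O,z \right)} = 1$ ($U{\left(O,z \right)} = 3 - 2 = 1$)
$k{\left(r,h \right)} = 1$
$0 k{\left(-4,-1 \right)} \left(-11\right) = 0 \cdot 1 \left(-11\right) = 0 \left(-11\right) = 0$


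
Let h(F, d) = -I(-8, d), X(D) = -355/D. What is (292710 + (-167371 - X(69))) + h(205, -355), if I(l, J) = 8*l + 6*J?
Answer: 8800132/69 ≈ 1.2754e+5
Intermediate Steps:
I(l, J) = 6*J + 8*l
h(F, d) = 64 - 6*d (h(F, d) = -(6*d + 8*(-8)) = -(6*d - 64) = -(-64 + 6*d) = 64 - 6*d)
(292710 + (-167371 - X(69))) + h(205, -355) = (292710 + (-167371 - (-355)/69)) + (64 - 6*(-355)) = (292710 + (-167371 - (-355)/69)) + (64 + 2130) = (292710 + (-167371 - 1*(-355/69))) + 2194 = (292710 + (-167371 + 355/69)) + 2194 = (292710 - 11548244/69) + 2194 = 8648746/69 + 2194 = 8800132/69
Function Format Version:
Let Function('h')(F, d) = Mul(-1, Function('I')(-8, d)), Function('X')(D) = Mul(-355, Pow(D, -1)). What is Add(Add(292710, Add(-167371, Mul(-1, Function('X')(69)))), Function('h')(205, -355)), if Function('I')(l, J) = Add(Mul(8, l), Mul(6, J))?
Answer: Rational(8800132, 69) ≈ 1.2754e+5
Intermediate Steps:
Function('I')(l, J) = Add(Mul(6, J), Mul(8, l))
Function('h')(F, d) = Add(64, Mul(-6, d)) (Function('h')(F, d) = Mul(-1, Add(Mul(6, d), Mul(8, -8))) = Mul(-1, Add(Mul(6, d), -64)) = Mul(-1, Add(-64, Mul(6, d))) = Add(64, Mul(-6, d)))
Add(Add(292710, Add(-167371, Mul(-1, Function('X')(69)))), Function('h')(205, -355)) = Add(Add(292710, Add(-167371, Mul(-1, Mul(-355, Pow(69, -1))))), Add(64, Mul(-6, -355))) = Add(Add(292710, Add(-167371, Mul(-1, Mul(-355, Rational(1, 69))))), Add(64, 2130)) = Add(Add(292710, Add(-167371, Mul(-1, Rational(-355, 69)))), 2194) = Add(Add(292710, Add(-167371, Rational(355, 69))), 2194) = Add(Add(292710, Rational(-11548244, 69)), 2194) = Add(Rational(8648746, 69), 2194) = Rational(8800132, 69)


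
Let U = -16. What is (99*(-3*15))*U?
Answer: 71280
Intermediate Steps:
(99*(-3*15))*U = (99*(-3*15))*(-16) = (99*(-45))*(-16) = -4455*(-16) = 71280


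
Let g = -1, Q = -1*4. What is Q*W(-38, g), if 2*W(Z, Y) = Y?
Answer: 2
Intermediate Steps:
Q = -4
W(Z, Y) = Y/2
Q*W(-38, g) = -2*(-1) = -4*(-1/2) = 2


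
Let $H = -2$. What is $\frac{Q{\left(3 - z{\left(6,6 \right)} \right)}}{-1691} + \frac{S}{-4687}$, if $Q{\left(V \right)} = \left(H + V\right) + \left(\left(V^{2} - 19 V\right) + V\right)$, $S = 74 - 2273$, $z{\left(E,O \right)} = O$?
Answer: $\frac{3446663}{7925717} \approx 0.43487$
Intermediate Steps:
$S = -2199$
$Q{\left(V \right)} = -2 + V^{2} - 17 V$ ($Q{\left(V \right)} = \left(-2 + V\right) + \left(\left(V^{2} - 19 V\right) + V\right) = \left(-2 + V\right) + \left(V^{2} - 18 V\right) = -2 + V^{2} - 17 V$)
$\frac{Q{\left(3 - z{\left(6,6 \right)} \right)}}{-1691} + \frac{S}{-4687} = \frac{-2 + \left(3 - 6\right)^{2} - 17 \left(3 - 6\right)}{-1691} - \frac{2199}{-4687} = \left(-2 + \left(3 - 6\right)^{2} - 17 \left(3 - 6\right)\right) \left(- \frac{1}{1691}\right) - - \frac{2199}{4687} = \left(-2 + \left(-3\right)^{2} - -51\right) \left(- \frac{1}{1691}\right) + \frac{2199}{4687} = \left(-2 + 9 + 51\right) \left(- \frac{1}{1691}\right) + \frac{2199}{4687} = 58 \left(- \frac{1}{1691}\right) + \frac{2199}{4687} = - \frac{58}{1691} + \frac{2199}{4687} = \frac{3446663}{7925717}$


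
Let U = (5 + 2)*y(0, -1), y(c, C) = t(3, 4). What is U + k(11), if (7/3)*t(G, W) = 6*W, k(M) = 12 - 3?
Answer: 81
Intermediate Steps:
k(M) = 9
t(G, W) = 18*W/7 (t(G, W) = 3*(6*W)/7 = 18*W/7)
y(c, C) = 72/7 (y(c, C) = (18/7)*4 = 72/7)
U = 72 (U = (5 + 2)*(72/7) = 7*(72/7) = 72)
U + k(11) = 72 + 9 = 81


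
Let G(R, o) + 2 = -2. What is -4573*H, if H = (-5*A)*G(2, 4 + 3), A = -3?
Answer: 274380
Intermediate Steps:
G(R, o) = -4 (G(R, o) = -2 - 2 = -4)
H = -60 (H = -5*(-3)*(-4) = 15*(-4) = -60)
-4573*H = -4573*(-60) = 274380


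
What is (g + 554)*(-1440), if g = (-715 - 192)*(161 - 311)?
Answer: -196709760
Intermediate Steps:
g = 136050 (g = -907*(-150) = 136050)
(g + 554)*(-1440) = (136050 + 554)*(-1440) = 136604*(-1440) = -196709760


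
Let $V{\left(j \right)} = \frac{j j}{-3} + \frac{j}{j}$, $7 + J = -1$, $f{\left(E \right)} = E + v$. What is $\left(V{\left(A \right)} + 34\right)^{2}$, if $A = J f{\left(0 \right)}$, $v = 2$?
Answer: $\frac{22801}{9} \approx 2533.4$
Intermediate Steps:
$f{\left(E \right)} = 2 + E$ ($f{\left(E \right)} = E + 2 = 2 + E$)
$J = -8$ ($J = -7 - 1 = -8$)
$A = -16$ ($A = - 8 \left(2 + 0\right) = \left(-8\right) 2 = -16$)
$V{\left(j \right)} = 1 - \frac{j^{2}}{3}$ ($V{\left(j \right)} = j^{2} \left(- \frac{1}{3}\right) + 1 = - \frac{j^{2}}{3} + 1 = 1 - \frac{j^{2}}{3}$)
$\left(V{\left(A \right)} + 34\right)^{2} = \left(\left(1 - \frac{\left(-16\right)^{2}}{3}\right) + 34\right)^{2} = \left(\left(1 - \frac{256}{3}\right) + 34\right)^{2} = \left(- \frac{253}{3} + 34\right)^{2} = \left(- \frac{151}{3}\right)^{2} = \frac{22801}{9}$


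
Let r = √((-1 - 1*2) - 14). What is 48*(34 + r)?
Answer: 1632 + 48*I*√17 ≈ 1632.0 + 197.91*I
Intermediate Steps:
r = I*√17 (r = √((-1 - 2) - 14) = √(-3 - 14) = √(-17) = I*√17 ≈ 4.1231*I)
48*(34 + r) = 48*(34 + I*√17) = 1632 + 48*I*√17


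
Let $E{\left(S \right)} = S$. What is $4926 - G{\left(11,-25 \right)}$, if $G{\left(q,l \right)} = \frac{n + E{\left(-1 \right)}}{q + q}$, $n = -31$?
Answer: $\frac{54202}{11} \approx 4927.5$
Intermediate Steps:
$G{\left(q,l \right)} = - \frac{16}{q}$ ($G{\left(q,l \right)} = \frac{-31 - 1}{q + q} = - \frac{32}{2 q} = - 32 \frac{1}{2 q} = - \frac{16}{q}$)
$4926 - G{\left(11,-25 \right)} = 4926 - - \frac{16}{11} = 4926 + \frac{16}{11} = \frac{54202}{11}$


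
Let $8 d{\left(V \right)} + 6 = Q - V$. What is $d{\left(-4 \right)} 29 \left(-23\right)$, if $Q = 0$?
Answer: $\frac{667}{4} \approx 166.75$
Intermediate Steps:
$d{\left(V \right)} = - \frac{3}{4} - \frac{V}{8}$ ($d{\left(V \right)} = - \frac{3}{4} + \frac{0 - V}{8} = - \frac{3}{4} + \frac{\left(-1\right) V}{8} = - \frac{3}{4} - \frac{V}{8}$)
$d{\left(-4 \right)} 29 \left(-23\right) = \left(- \frac{3}{4} - - \frac{1}{2}\right) 29 \left(-23\right) = \left(- \frac{3}{4} + \frac{1}{2}\right) 29 \left(-23\right) = \left(- \frac{1}{4}\right) 29 \left(-23\right) = \left(- \frac{29}{4}\right) \left(-23\right) = \frac{667}{4}$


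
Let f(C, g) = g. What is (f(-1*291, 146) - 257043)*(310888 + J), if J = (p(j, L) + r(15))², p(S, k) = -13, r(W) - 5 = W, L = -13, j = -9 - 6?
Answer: -79878782489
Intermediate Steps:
j = -15
r(W) = 5 + W
J = 49 (J = (-13 + (5 + 15))² = (-13 + 20)² = 7² = 49)
(f(-1*291, 146) - 257043)*(310888 + J) = (146 - 257043)*(310888 + 49) = -256897*310937 = -79878782489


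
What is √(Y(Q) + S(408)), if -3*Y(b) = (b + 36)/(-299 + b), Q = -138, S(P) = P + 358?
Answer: 2*√36566849/437 ≈ 27.675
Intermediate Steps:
S(P) = 358 + P
Y(b) = -(36 + b)/(3*(-299 + b)) (Y(b) = -(b + 36)/(3*(-299 + b)) = -(36 + b)/(3*(-299 + b)))
√(Y(Q) + S(408)) = √((-36 - 1*(-138))/(3*(-299 - 138)) + (358 + 408)) = √((⅓)*(-36 + 138)/(-437) + 766) = √((⅓)*(-1/437)*102 + 766) = √(-34/437 + 766) = √(334708/437) = 2*√36566849/437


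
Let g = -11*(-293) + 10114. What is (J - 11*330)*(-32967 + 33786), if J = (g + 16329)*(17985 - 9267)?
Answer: 211813513002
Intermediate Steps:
g = 13337 (g = 3223 + 10114 = 13337)
J = 258628188 (J = (13337 + 16329)*(17985 - 9267) = 29666*8718 = 258628188)
(J - 11*330)*(-32967 + 33786) = (258628188 - 11*330)*(-32967 + 33786) = (258628188 - 3630)*819 = 258624558*819 = 211813513002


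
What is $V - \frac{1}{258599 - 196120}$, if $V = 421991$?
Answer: $\frac{26365575688}{62479} \approx 4.2199 \cdot 10^{5}$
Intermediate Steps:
$V - \frac{1}{258599 - 196120} = 421991 - \frac{1}{258599 - 196120} = 421991 - \frac{1}{62479} = \frac{26365575688}{62479}$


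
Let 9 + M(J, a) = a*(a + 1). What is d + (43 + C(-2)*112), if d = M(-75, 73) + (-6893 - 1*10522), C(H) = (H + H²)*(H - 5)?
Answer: -13547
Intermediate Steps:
M(J, a) = -9 + a*(1 + a) (M(J, a) = -9 + a*(a + 1) = -9 + a*(1 + a))
C(H) = (-5 + H)*(H + H²) (C(H) = (H + H²)*(-5 + H) = (-5 + H)*(H + H²))
d = -12022 (d = (-9 + 73 + 73²) + (-6893 - 1*10522) = (-9 + 73 + 5329) + (-6893 - 10522) = 5393 - 17415 = -12022)
d + (43 + C(-2)*112) = -12022 + (43 - 2*(-5 + (-2)² - 4*(-2))*112) = -12022 + (43 - 2*(-5 + 4 + 8)*112) = -12022 + (43 - 2*7*112) = -12022 + (43 - 14*112) = -12022 + (43 - 1568) = -12022 - 1525 = -13547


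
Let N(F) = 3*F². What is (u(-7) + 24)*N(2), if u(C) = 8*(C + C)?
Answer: -1056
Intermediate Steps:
u(C) = 16*C (u(C) = 8*(2*C) = 16*C)
(u(-7) + 24)*N(2) = (16*(-7) + 24)*(3*2²) = (-112 + 24)*(3*4) = -88*12 = -1056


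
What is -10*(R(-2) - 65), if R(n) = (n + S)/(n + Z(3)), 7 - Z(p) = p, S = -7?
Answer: 695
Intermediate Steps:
Z(p) = 7 - p
R(n) = (-7 + n)/(4 + n) (R(n) = (n - 7)/(n + (7 - 1*3)) = (-7 + n)/(n + (7 - 3)) = (-7 + n)/(n + 4) = (-7 + n)/(4 + n))
-10*(R(-2) - 65) = -10*((-7 - 2)/(4 - 2) - 65) = -10*(-9/2 - 65) = -10*(-139/2) = 695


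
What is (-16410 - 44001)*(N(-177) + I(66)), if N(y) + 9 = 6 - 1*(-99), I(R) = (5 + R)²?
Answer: -310331307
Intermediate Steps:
N(y) = 96 (N(y) = -9 + (6 - 1*(-99)) = -9 + (6 + 99) = -9 + 105 = 96)
(-16410 - 44001)*(N(-177) + I(66)) = (-16410 - 44001)*(96 + (5 + 66)²) = -60411*(96 + 71²) = -60411*(96 + 5041) = -60411*5137 = -310331307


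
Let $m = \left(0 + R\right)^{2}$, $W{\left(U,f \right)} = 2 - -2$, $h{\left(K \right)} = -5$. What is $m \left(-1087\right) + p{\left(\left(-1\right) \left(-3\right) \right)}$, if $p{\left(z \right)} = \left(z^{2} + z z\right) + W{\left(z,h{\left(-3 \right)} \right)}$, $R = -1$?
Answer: $-1065$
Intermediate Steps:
$W{\left(U,f \right)} = 4$ ($W{\left(U,f \right)} = 2 + 2 = 4$)
$p{\left(z \right)} = 4 + 2 z^{2}$ ($p{\left(z \right)} = \left(z^{2} + z z\right) + 4 = \left(z^{2} + z^{2}\right) + 4 = 2 z^{2} + 4 = 4 + 2 z^{2}$)
$m = 1$ ($m = \left(0 - 1\right)^{2} = \left(-1\right)^{2} = 1$)
$m \left(-1087\right) + p{\left(\left(-1\right) \left(-3\right) \right)} = 1 \left(-1087\right) + \left(4 + 2 \left(\left(-1\right) \left(-3\right)\right)^{2}\right) = -1087 + \left(4 + 2 \cdot 3^{2}\right) = -1087 + \left(4 + 2 \cdot 9\right) = -1087 + \left(4 + 18\right) = -1087 + 22 = -1065$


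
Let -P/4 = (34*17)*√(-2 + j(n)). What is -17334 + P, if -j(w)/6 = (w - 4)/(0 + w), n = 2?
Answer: -21958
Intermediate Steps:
j(w) = -6*(-4 + w)/w (j(w) = -6*(w - 4)/(0 + w) = -6*(-4 + w)/w)
P = -4624 (P = -4*34*17*√(-2 + (-6 + 24/2)) = -2312*√(-2 + (-6 + 24*(½))) = -2312*√(-2 + (-6 + 12)) = -2312*√(-2 + 6) = -2312*√4 = -2312*2 = -4*1156 = -4624)
-17334 + P = -17334 - 4624 = -21958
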